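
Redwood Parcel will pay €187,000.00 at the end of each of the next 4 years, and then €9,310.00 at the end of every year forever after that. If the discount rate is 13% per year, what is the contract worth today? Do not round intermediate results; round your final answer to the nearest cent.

€600149.19

PV of 4-year annuity: €187,000.00 × [1 − (1+0.13)^−4] / 0.13 = 556226.13788
Perpetuity value at year 4: €9,310.00 / 0.13 = 71615.38462
PV of perpetuity: 71615.38462 / (1+0.13)^4 = 43923.05657
Total PV = 556226.13788 + 43923.05657 = 600149.19445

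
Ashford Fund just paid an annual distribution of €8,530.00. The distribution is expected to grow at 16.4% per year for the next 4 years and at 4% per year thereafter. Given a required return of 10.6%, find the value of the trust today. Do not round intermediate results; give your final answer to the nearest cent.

D_1 = 9928.92000
D_2 = 11557.26288
D_3 = 13452.65399
D_4 = 15658.88925
Terminal value at year 4: TV = D_4×(1+g_2)/(r−g_2) = 16285.24482/0.066 = 246746.13359
P_0 = D_1/(1+r)^1 + D_2/(1+r)^2 + D_3/(1+r)^3 + D_4/(1+r)^4 + TV/(1+r)^4
    = 8977.32369 + 9448.10558 + 9943.57586 + 10465.02920 + 164903.49046 = 203737.52479

€203737.52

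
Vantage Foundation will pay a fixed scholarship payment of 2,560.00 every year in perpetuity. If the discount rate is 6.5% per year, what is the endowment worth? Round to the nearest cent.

39384.62

Level perpetuity: PV = C / r = 2,560.00 / 0.065 = 39,384.62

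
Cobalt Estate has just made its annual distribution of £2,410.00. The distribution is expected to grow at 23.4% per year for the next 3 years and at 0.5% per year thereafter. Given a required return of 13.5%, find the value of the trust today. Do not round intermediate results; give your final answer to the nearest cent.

D_1 = 2973.94000
D_2 = 3669.84196
D_3 = 4528.58498
Terminal value at year 3: TV = D_3×(1+g_2)/(r−g_2) = 4551.22790/0.13 = 35009.44541
P_0 = D_1/(1+r)^1 + D_2/(1+r)^2 + D_3/(1+r)^3 + TV/(1+r)^3
    = 2620.21145 + 2848.75853 + 3097.24055 + 23944.05197 = 32510.26251

£32510.26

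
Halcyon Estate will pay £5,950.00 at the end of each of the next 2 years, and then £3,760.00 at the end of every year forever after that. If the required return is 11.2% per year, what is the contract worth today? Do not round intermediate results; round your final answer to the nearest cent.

£37311.92

PV of 2-year annuity: £5,950.00 × [1 − (1+0.112)^−2] / 0.112 = 10162.51747
Perpetuity value at year 2: £3,760.00 / 0.112 = 33571.42857
PV of perpetuity: 33571.42857 / (1+0.112)^2 = 27149.40073
Total PV = 10162.51747 + 27149.40073 = 37311.91819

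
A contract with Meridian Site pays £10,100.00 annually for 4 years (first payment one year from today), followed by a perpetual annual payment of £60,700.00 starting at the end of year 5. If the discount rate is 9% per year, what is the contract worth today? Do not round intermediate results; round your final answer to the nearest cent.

PV of 4-year annuity: £10,100.00 × [1 − (1+0.09)^−4] / 0.09 = 32721.17076
Perpetuity value at year 4: £60,700.00 / 0.09 = 674444.44444
PV of perpetuity: 674444.44444 / (1+0.09)^4 = 477793.44791
Total PV = 32721.17076 + 477793.44791 = 510514.61867

£510514.62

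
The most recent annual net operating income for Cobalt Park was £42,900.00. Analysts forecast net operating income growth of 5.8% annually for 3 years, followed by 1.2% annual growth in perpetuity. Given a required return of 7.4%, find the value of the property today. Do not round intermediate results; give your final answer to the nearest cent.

£794310.34

D_1 = 45388.20000
D_2 = 48020.71560
D_3 = 50805.91710
Terminal value at year 3: TV = D_3×(1+g_2)/(r−g_2) = 51415.58811/0.062 = 829283.67919
P_0 = D_1/(1+r)^1 + D_2/(1+r)^2 + D_3/(1+r)^3 + TV/(1+r)^3
    = 42260.89385 + 41631.30884 + 41011.10313 + 669407.03811 = 794310.34394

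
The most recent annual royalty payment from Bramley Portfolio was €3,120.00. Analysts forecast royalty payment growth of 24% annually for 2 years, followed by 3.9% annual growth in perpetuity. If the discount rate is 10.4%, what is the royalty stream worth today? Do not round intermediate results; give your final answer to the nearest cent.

D_1 = 3868.80000
D_2 = 4797.31200
Terminal value at year 2: TV = D_2×(1+g_2)/(r−g_2) = 4984.40717/0.065 = 76683.18720
P_0 = D_1/(1+r)^1 + D_2/(1+r)^2 + TV/(1+r)^2
    = 3504.34783 + 3936.04285 + 62916.13106 = 70356.52174

€70356.52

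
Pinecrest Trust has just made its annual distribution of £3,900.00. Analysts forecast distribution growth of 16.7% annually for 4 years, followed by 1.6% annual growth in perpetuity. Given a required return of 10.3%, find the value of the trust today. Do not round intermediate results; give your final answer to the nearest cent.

D_1 = 4551.30000
D_2 = 5311.36710
D_3 = 6198.36541
D_4 = 7233.49243
Terminal value at year 4: TV = D_4×(1+g_2)/(r−g_2) = 7349.22831/0.087 = 84473.88859
P_0 = D_1/(1+r)^1 + D_2/(1+r)^2 + D_3/(1+r)^3 + D_4/(1+r)^4 + TV/(1+r)^4
    = 4126.29193 + 4365.71413 + 4619.02846 + 4887.04099 + 57071.65107 = 75069.72657

£75069.73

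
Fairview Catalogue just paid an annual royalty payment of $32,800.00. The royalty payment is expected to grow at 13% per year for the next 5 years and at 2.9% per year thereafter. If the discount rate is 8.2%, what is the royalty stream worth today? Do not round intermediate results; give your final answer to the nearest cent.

$978329.99

D_1 = 37064.00000
D_2 = 41882.32000
D_3 = 47327.02160
D_4 = 53479.53441
D_5 = 60431.87388
Terminal value at year 5: TV = D_5×(1+g_2)/(r−g_2) = 62184.39822/0.053 = 1173290.53252
P_0 = D_1/(1+r)^1 + D_2/(1+r)^2 + D_3/(1+r)^3 + D_4/(1+r)^4 + D_5/(1+r)^5 + TV/(1+r)^5
    = 34255.08318 + 35774.71718 + 37361.76564 + 39019.21919 + 40750.20119 + 791169.00049 = 978329.98688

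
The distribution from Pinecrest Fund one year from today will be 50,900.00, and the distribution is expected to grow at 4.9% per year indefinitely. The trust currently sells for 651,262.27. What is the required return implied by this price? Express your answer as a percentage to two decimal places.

P = D₁/(r − g) ⇒ r = D₁/P + g = 50,900.0000/651,262.27 + 0.049 = 0.078156 + 0.049 = 0.127156

12.72%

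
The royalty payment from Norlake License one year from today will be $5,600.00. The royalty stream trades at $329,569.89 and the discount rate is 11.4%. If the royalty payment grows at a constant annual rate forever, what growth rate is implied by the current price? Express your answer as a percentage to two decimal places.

9.70%

P = D₁/(r−g) ⇒ g = r − D₁/P = 0.114 − $5,600.00/$329,569.89 = 0.097008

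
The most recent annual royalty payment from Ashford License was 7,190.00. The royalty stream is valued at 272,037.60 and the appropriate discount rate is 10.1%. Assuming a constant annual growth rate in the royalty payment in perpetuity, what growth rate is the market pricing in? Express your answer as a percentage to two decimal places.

P = D₀(1+g)/(r−g) ⇒ P(r−g) = D₀(1+g) ⇒ g(P+D₀) = P·r − D₀
g = (P·r − D₀)/(P + D₀) = (272,037.60×0.101 − 7,190.00) / (272,037.60 + 7,190.00) = 0.072650

7.26%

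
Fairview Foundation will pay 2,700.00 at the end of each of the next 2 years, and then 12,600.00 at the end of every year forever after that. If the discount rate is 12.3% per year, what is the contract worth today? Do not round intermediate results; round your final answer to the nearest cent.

PV of 2-year annuity: 2,700.00 × [1 − (1+0.123)^−2] / 0.123 = 4545.21306
Perpetuity value at year 2: 12,600.00 / 0.123 = 102439.02439
PV of perpetuity: 102439.02439 / (1+0.123)^2 = 81228.03011
Total PV = 4545.21306 + 81228.03011 = 85773.24317

85773.24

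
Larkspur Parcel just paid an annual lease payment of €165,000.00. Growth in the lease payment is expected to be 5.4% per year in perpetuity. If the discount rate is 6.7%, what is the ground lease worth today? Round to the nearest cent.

€13377692.31

D₁ = D₀ × (1 + g) = €165,000.00 × 1.054 = €173,910.0000
Growing perpetuity: P = D₁ / (r − g) = €173,910.0000 / (0.067 − 0.054) = €13,377,692.31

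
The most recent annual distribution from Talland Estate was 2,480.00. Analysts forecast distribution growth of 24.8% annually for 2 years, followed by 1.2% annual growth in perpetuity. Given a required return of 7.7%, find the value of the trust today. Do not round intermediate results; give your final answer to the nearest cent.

58049.96

D_1 = 3095.04000
D_2 = 3862.60992
Terminal value at year 2: TV = D_2×(1+g_2)/(r−g_2) = 3908.96124/0.065 = 60137.86522
P_0 = D_1/(1+r)^1 + D_2/(1+r)^2 + TV/(1+r)^2
    = 2873.76045 + 3330.03996 + 51846.16060 = 58049.96100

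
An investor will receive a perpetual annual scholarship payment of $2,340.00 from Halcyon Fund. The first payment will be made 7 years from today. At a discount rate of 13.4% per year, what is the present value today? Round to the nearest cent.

Value at end of year 6: C / r = $2,340.00 / 0.134 = $17,462.6866
Discount to today: PV = $17,462.6866 / (1 + 0.134)^6 = $17,462.6866 / 2.126563 = $8,211.69

$8211.69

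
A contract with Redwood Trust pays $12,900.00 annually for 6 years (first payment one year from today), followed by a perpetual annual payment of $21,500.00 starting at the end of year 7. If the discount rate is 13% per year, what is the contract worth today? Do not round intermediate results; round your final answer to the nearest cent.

$131005.69

PV of 6-year annuity: $12,900.00 × [1 − (1+0.13)^−6] / 0.13 = 51568.39228
Perpetuity value at year 6: $21,500.00 / 0.13 = 165384.61538
PV of perpetuity: 165384.61538 / (1+0.13)^6 = 79437.29492
Total PV = 51568.39228 + 79437.29492 = 131005.68720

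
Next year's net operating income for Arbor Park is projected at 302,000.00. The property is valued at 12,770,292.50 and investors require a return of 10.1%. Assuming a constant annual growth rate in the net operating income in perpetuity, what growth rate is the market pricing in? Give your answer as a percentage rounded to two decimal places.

P = D₁/(r−g) ⇒ g = r − D₁/P = 0.101 − 302,000.00/12,770,292.50 = 0.077351

7.74%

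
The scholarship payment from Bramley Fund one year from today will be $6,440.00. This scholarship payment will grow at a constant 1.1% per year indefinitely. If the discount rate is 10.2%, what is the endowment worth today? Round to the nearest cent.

$70769.23

Growing perpetuity: P = D₁ / (r − g) = $6,440.0000 / (0.102 − 0.011) = $70,769.23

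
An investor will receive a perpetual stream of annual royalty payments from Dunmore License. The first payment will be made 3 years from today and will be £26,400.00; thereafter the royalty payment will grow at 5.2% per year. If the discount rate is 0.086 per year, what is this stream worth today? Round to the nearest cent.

£658362.91

Value at end of year 2: C₁ / (r − g) = £26,400.00 / (0.086 − 0.052) = £776,470.5882
Discount to today: PV = £776,470.5882 / (1 + 0.086)^2 = £776,470.5882 / 1.179396 = £658,362.91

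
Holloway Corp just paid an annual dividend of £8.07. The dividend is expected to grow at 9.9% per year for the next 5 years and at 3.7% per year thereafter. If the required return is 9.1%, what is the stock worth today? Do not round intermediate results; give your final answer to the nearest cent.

D_1 = 8.86893
D_2 = 9.74695
D_3 = 10.71190
D_4 = 11.77238
D_5 = 12.93785
Terminal value at year 5: TV = D_5×(1+g_2)/(r−g_2) = 13.41655/0.054 = 248.45457
P_0 = D_1/(1+r)^1 + D_2/(1+r)^2 + D_3/(1+r)^3 + D_4/(1+r)^4 + D_5/(1+r)^5 + TV/(1+r)^5
    = 8.12918 + 8.18878 + 8.24883 + 8.30932 + 8.37025 + 160.73973 = 201.98608

£201.99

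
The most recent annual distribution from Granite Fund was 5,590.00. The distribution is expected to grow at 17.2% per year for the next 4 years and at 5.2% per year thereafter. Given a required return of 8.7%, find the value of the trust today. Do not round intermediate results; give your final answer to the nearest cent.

D_1 = 6551.48000
D_2 = 7678.33456
D_3 = 8999.00810
D_4 = 10546.83750
Terminal value at year 4: TV = D_4×(1+g_2)/(r−g_2) = 11095.27305/0.035 = 317007.80138
P_0 = D_1/(1+r)^1 + D_2/(1+r)^2 + D_3/(1+r)^3 + D_4/(1+r)^4 + TV/(1+r)^4
    = 6027.12052 + 6498.42249 + 7006.57880 + 7554.47135 + 227065.82446 = 254152.41761

254152.42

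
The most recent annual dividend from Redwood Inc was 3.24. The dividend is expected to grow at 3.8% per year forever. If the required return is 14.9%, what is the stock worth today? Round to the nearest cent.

D₁ = D₀ × (1 + g) = 3.24 × 1.038 = 3.3631
Growing perpetuity: P = D₁ / (r − g) = 3.3631 / (0.149 − 0.038) = 30.30

30.30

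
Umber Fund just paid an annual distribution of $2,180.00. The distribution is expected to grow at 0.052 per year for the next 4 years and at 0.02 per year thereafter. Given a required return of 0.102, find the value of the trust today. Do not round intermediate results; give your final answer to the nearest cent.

$30295.33

D_1 = 2293.36000
D_2 = 2412.61472
D_3 = 2538.07069
D_4 = 2670.05036
Terminal value at year 4: TV = D_4×(1+g_2)/(r−g_2) = 2723.45137/0.082 = 33212.82156
P_0 = D_1/(1+r)^1 + D_2/(1+r)^2 + D_3/(1+r)^3 + D_4/(1+r)^4 + TV/(1+r)^4
    = 2081.08893 + 1986.66566 + 1896.52656 + 1810.47726 + 22520.57082 = 30295.32923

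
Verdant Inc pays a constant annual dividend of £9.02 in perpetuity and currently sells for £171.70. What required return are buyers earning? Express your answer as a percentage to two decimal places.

P = C/r ⇒ r = C/P = £9.02/£171.70 = 0.052533

5.25%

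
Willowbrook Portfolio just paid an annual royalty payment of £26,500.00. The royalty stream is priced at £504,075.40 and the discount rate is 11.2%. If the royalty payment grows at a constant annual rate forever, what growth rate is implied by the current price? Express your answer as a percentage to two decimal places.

P = D₀(1+g)/(r−g) ⇒ P(r−g) = D₀(1+g) ⇒ g(P+D₀) = P·r − D₀
g = (P·r − D₀)/(P + D₀) = (£504,075.40×0.112 − £26,500.00) / (£504,075.40 + £26,500.00) = 0.056460

5.65%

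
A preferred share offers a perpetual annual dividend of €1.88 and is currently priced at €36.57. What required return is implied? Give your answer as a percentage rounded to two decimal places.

P = C/r ⇒ r = C/P = €1.88/€36.57 = 0.051408

5.14%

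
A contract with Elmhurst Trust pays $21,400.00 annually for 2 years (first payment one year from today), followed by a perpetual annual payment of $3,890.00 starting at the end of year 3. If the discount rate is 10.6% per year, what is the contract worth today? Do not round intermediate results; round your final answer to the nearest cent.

$66844.43

PV of 2-year annuity: $21,400.00 × [1 − (1+0.106)^−2] / 0.106 = 36843.58538
Perpetuity value at year 2: $3,890.00 / 0.106 = 36698.11321
PV of perpetuity: 36698.11321 / (1+0.106)^2 = 30000.84465
Total PV = 36843.58538 + 30000.84465 = 66844.43003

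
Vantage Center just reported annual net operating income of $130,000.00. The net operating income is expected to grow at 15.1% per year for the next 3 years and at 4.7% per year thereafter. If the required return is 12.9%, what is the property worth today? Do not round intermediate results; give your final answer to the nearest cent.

$2164213.38

D_1 = 149630.00000
D_2 = 172224.13000
D_3 = 198229.97363
Terminal value at year 3: TV = D_3×(1+g_2)/(r−g_2) = 207546.78239/0.082 = 2531058.32184
P_0 = D_1/(1+r)^1 + D_2/(1+r)^2 + D_3/(1+r)^3 + TV/(1+r)^3
    = 132533.21523 + 135115.79339 + 137748.69636 + 1758815.67181 = 2164213.37679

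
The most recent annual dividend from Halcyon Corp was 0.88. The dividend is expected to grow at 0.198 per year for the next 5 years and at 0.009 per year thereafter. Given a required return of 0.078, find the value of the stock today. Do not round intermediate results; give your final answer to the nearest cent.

27.92

D_1 = 1.05424
D_2 = 1.26298
D_3 = 1.51305
D_4 = 1.81263
D_5 = 2.17153
Terminal value at year 5: TV = D_5×(1+g_2)/(r−g_2) = 2.19108/0.069 = 31.75476
P_0 = D_1/(1+r)^1 + D_2/(1+r)^2 + D_3/(1+r)^3 + D_4/(1+r)^4 + D_5/(1+r)^5 + TV/(1+r)^5
    = 0.97796 + 1.08682 + 1.20781 + 1.34225 + 1.49167 + 21.81298 = 27.91949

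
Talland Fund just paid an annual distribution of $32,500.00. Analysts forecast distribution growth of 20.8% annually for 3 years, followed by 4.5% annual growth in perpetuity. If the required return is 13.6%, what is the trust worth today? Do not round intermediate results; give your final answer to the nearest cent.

$559159.91

D_1 = 39260.00000
D_2 = 47426.08000
D_3 = 57290.70464
Terminal value at year 3: TV = D_3×(1+g_2)/(r−g_2) = 59868.78635/0.091 = 657898.75109
P_0 = D_1/(1+r)^1 + D_2/(1+r)^2 + D_3/(1+r)^3 + TV/(1+r)^3
    = 34559.85915 + 36750.27276 + 39079.51540 + 448770.25930 = 559159.90662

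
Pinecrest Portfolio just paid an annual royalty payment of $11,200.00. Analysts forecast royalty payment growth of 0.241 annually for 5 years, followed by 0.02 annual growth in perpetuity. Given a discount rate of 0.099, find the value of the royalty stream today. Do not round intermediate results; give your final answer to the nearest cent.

$347326.35

D_1 = 13899.20000
D_2 = 17248.90720
D_3 = 21405.89384
D_4 = 26564.71425
D_5 = 32966.81038
Terminal value at year 5: TV = D_5×(1+g_2)/(r−g_2) = 33626.14659/0.079 = 425647.42521
P_0 = D_1/(1+r)^1 + D_2/(1+r)^2 + D_3/(1+r)^3 + D_4/(1+r)^4 + D_5/(1+r)^5 + TV/(1+r)^5
    = 12647.13376 + 14281.24931 + 16126.50627 + 18210.18588 + 20563.09434 + 265498.18012 = 347326.34969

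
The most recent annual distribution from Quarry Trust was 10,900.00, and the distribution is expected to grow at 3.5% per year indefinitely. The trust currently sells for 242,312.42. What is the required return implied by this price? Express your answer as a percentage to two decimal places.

D₁ = 10,900.00 × 1.035 = 11,281.5000
P = D₁/(r − g) ⇒ r = D₁/P + g = 11,281.5000/242,312.42 + 0.035 = 0.046558 + 0.035 = 0.081558

8.16%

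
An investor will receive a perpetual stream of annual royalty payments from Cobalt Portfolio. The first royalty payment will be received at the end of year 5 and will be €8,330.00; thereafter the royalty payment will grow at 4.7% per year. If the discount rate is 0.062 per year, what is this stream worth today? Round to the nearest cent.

€436571.80

Value at end of year 4: C₁ / (r − g) = €8,330.00 / (0.062 − 0.047) = €555,333.3333
Discount to today: PV = €555,333.3333 / (1 + 0.062)^4 = €555,333.3333 / 1.272032 = €436,571.80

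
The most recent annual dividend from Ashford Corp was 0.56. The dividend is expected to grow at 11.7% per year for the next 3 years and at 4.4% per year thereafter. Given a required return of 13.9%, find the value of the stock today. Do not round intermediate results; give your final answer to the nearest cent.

D_1 = 0.62552
D_2 = 0.69871
D_3 = 0.78045
Terminal value at year 3: TV = D_3×(1+g_2)/(r−g_2) = 0.81479/0.095 = 8.57678
P_0 = D_1/(1+r)^1 + D_2/(1+r)^2 + D_3/(1+r)^3 + TV/(1+r)^3
    = 0.54918 + 0.53858 + 0.52817 + 5.80435 = 7.42028

7.42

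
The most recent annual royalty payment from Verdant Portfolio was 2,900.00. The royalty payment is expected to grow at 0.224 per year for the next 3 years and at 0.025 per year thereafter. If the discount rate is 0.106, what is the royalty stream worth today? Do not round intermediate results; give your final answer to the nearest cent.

60433.12

D_1 = 3549.60000
D_2 = 4344.71040
D_3 = 5317.92553
Terminal value at year 3: TV = D_3×(1+g_2)/(r−g_2) = 5450.87367/0.081 = 67294.73664
P_0 = D_1/(1+r)^1 + D_2/(1+r)^2 + D_3/(1+r)^3 + TV/(1+r)^3
    = 3209.40325 + 3551.81698 + 3930.76310 + 49741.13799 = 60433.12133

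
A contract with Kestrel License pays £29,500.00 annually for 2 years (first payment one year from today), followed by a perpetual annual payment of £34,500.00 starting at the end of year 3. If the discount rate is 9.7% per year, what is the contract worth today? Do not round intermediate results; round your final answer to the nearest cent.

£346957.35

PV of 2-year annuity: £29,500.00 × [1 − (1+0.097)^−2] / 0.097 = 51405.21635
Perpetuity value at year 2: £34,500.00 / 0.097 = 355670.10309
PV of perpetuity: 355670.10309 / (1+0.097)^2 = 295552.13821
Total PV = 51405.21635 + 295552.13821 = 346957.35456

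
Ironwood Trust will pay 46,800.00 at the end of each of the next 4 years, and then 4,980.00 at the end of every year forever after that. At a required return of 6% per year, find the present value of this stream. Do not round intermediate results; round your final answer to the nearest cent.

PV of 4-year annuity: 46,800.00 × [1 − (1+0.06)^−4] / 0.06 = 162166.94267
Perpetuity value at year 4: 4,980.00 / 0.06 = 83000.00000
PV of perpetuity: 83000.00000 / (1+0.06)^4 = 65743.77405
Total PV = 162166.94267 + 65743.77405 = 227910.71672

227910.72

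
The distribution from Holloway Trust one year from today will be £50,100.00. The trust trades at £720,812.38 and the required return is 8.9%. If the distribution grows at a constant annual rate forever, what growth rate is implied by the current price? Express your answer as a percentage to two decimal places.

P = D₁/(r−g) ⇒ g = r − D₁/P = 0.089 − £50,100.00/£720,812.38 = 0.019495

1.95%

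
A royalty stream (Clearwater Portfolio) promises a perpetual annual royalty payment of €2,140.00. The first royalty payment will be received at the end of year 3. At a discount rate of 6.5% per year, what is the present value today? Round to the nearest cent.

Value at end of year 2: C / r = €2,140.00 / 0.065 = €32,923.0769
Discount to today: PV = €32,923.0769 / (1 + 0.065)^2 = €32,923.0769 / 1.134225 = €29,026.94

€29026.94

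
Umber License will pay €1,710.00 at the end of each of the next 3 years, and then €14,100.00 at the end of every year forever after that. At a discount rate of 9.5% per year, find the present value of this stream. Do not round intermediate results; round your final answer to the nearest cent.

€117335.70

PV of 3-year annuity: €1,710.00 × [1 − (1+0.095)^−3] / 0.095 = 4290.23068
Perpetuity value at year 3: €14,100.00 / 0.095 = 148421.05263
PV of perpetuity: 148421.05263 / (1+0.095)^3 = 113045.46636
Total PV = 4290.23068 + 113045.46636 = 117335.69704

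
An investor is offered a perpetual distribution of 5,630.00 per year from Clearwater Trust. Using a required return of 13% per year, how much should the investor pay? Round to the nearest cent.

43307.69

Level perpetuity: PV = C / r = 5,630.00 / 0.13 = 43,307.69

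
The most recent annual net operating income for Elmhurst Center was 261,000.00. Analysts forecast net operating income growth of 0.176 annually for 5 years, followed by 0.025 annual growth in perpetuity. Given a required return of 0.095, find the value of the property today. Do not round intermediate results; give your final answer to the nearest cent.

D_1 = 306936.00000
D_2 = 360956.73600
D_3 = 424485.12154
D_4 = 499194.50293
D_5 = 587052.73544
Terminal value at year 5: TV = D_5×(1+g_2)/(r−g_2) = 601729.05383/0.07 = 8596129.34039
P_0 = D_1/(1+r)^1 + D_2/(1+r)^2 + D_3/(1+r)^3 + D_4/(1+r)^4 + D_5/(1+r)^5 + TV/(1+r)^5
    = 280306.84932 + 301041.87652 + 323310.72766 + 347226.86368 + 372912.13853 + 5460499.17136 = 7085297.62708

7085297.63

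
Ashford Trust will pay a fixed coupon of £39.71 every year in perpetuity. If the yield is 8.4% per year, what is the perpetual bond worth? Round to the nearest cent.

£472.74

Level perpetuity: PV = C / r = £39.71 / 0.084 = £472.74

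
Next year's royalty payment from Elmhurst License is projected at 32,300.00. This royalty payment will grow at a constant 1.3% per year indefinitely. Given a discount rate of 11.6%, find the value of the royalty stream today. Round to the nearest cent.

313592.23

Growing perpetuity: P = D₁ / (r − g) = 32,300.0000 / (0.116 − 0.013) = 313,592.23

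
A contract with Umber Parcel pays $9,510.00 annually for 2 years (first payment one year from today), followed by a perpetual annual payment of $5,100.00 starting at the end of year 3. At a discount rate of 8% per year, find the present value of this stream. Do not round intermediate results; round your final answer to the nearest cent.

$71614.20

PV of 2-year annuity: $9,510.00 × [1 − (1+0.08)^−2] / 0.08 = 16958.84774
Perpetuity value at year 2: $5,100.00 / 0.08 = 63750.00000
PV of perpetuity: 63750.00000 / (1+0.08)^2 = 54655.34979
Total PV = 16958.84774 + 54655.34979 = 71614.19753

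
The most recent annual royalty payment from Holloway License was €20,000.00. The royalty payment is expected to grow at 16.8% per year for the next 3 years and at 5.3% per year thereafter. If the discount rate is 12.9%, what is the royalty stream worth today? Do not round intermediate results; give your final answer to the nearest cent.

D_1 = 23360.00000
D_2 = 27284.48000
D_3 = 31868.27264
Terminal value at year 3: TV = D_3×(1+g_2)/(r−g_2) = 33557.29109/0.076 = 441543.30381
P_0 = D_1/(1+r)^1 + D_2/(1+r)^2 + D_3/(1+r)^3 + TV/(1+r)^3
    = 20690.87688 + 21405.61931 + 22145.05168 + 306825.51873 = 371067.06660

€371067.07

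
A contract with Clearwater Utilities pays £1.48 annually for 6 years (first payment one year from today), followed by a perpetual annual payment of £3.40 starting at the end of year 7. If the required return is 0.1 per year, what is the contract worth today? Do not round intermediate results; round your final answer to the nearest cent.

£25.64

PV of 6-year annuity: £1.48 × [1 − (1+0.1)^−6] / 0.1 = 6.44579
Perpetuity value at year 6: £3.40 / 0.1 = 34.00000
PV of perpetuity: 34.00000 / (1+0.1)^6 = 19.19211
Total PV = 6.44579 + 19.19211 = 25.63790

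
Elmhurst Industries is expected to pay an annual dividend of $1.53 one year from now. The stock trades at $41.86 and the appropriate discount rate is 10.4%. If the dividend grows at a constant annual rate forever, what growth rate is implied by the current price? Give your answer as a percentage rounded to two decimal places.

P = D₁/(r−g) ⇒ g = r − D₁/P = 0.104 − $1.53/$41.86 = 0.067450

6.74%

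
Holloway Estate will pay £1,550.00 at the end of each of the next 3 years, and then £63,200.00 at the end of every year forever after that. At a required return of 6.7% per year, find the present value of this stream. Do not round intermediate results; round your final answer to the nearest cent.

PV of 3-year annuity: £1,550.00 × [1 − (1+0.067)^−3] / 0.067 = 4090.08874
Perpetuity value at year 3: £63,200.00 / 0.067 = 943283.58209
PV of perpetuity: 943283.58209 / (1+0.067)^3 = 776513.51215
Total PV = 4090.08874 + 776513.51215 = 780603.60089

£780603.60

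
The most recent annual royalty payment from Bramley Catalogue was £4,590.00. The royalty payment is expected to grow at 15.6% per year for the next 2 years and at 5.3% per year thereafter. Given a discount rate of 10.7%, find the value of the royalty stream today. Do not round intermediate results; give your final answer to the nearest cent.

£107402.53

D_1 = 5306.04000
D_2 = 6133.78224
Terminal value at year 2: TV = D_2×(1+g_2)/(r−g_2) = 6458.87270/0.054 = 119608.75368
P_0 = D_1/(1+r)^1 + D_2/(1+r)^2 + TV/(1+r)^2
    = 4793.17073 + 5005.33457 + 97604.02406 = 107402.52936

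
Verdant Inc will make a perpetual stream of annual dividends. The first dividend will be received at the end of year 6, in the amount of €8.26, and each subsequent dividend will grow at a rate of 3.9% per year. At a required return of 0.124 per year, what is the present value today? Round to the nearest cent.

€54.17

Value at end of year 5: C₁ / (r − g) = €8.26 / (0.124 − 0.039) = €97.1765
Discount to today: PV = €97.1765 / (1 + 0.124)^5 = €97.1765 / 1.794038 = €54.17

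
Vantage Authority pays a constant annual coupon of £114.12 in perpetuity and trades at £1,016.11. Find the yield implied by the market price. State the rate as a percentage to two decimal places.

11.23%

P = C/r ⇒ r = C/P = £114.12/£1,016.11 = 0.112311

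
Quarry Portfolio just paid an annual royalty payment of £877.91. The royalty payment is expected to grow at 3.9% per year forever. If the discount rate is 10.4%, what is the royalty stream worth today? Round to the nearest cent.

£14033.05

D₁ = D₀ × (1 + g) = £877.91 × 1.039 = £912.1485
Growing perpetuity: P = D₁ / (r − g) = £912.1485 / (0.104 − 0.039) = £14,033.05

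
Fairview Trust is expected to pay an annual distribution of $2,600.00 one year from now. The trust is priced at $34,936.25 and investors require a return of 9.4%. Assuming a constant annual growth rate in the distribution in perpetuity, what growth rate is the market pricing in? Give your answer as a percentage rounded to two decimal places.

P = D₁/(r−g) ⇒ g = r − D₁/P = 0.094 − $2,600.00/$34,936.25 = 0.019579

1.96%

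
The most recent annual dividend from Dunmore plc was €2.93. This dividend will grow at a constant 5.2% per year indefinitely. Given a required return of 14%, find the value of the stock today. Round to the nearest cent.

€35.03

D₁ = D₀ × (1 + g) = €2.93 × 1.052 = €3.0824
Growing perpetuity: P = D₁ / (r − g) = €3.0824 / (0.14 − 0.052) = €35.03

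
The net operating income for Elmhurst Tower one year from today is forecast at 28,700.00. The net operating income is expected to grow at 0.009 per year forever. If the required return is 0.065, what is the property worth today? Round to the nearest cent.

512500.00

Growing perpetuity: P = D₁ / (r − g) = 28,700.0000 / (0.065 − 0.009) = 512,500.00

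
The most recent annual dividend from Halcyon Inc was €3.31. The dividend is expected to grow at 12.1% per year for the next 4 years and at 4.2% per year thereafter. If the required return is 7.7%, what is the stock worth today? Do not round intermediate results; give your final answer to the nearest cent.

€130.31

D_1 = 3.71051
D_2 = 4.15948
D_3 = 4.66278
D_4 = 5.22698
Terminal value at year 4: TV = D_4×(1+g_2)/(r−g_2) = 5.44651/0.035 = 155.61452
P_0 = D_1/(1+r)^1 + D_2/(1+r)^2 + D_3/(1+r)^3 + D_4/(1+r)^4 + TV/(1+r)^4
    = 3.44523 + 3.58598 + 3.73248 + 3.88497 + 115.66110 = 130.30976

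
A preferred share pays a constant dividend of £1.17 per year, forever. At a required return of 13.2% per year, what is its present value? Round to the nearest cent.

Level perpetuity: PV = C / r = £1.17 / 0.132 = £8.86

£8.86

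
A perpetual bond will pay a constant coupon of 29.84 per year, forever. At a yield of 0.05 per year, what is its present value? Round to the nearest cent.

Level perpetuity: PV = C / r = 29.84 / 0.05 = 596.80

596.80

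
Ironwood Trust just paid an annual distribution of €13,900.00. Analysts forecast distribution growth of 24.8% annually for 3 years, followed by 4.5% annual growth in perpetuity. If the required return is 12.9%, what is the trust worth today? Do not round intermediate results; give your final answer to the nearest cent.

D_1 = 17347.20000
D_2 = 21649.30560
D_3 = 27018.33339
Terminal value at year 3: TV = D_3×(1+g_2)/(r−g_2) = 28234.15839/0.084 = 336120.93323
P_0 = D_1/(1+r)^1 + D_2/(1+r)^2 + D_3/(1+r)^3 + TV/(1+r)^3
    = 15365.10186 + 16984.62987 + 18774.86101 + 233568.21132 = 284692.80406

€284692.80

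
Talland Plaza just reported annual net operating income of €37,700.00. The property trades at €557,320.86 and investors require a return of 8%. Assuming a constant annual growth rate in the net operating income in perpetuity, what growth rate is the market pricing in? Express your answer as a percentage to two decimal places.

P = D₀(1+g)/(r−g) ⇒ P(r−g) = D₀(1+g) ⇒ g(P+D₀) = P·r − D₀
g = (P·r − D₀)/(P + D₀) = (€557,320.86×0.08 − €37,700.00) / (€557,320.86 + €37,700.00) = 0.011572

1.16%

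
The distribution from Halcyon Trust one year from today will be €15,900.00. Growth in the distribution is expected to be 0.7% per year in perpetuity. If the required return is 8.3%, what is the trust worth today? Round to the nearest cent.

Growing perpetuity: P = D₁ / (r − g) = €15,900.0000 / (0.083 − 0.007) = €209,210.53

€209210.53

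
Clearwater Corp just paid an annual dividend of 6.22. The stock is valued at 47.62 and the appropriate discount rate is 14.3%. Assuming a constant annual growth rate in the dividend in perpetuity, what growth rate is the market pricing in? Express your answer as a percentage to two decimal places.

P = D₀(1+g)/(r−g) ⇒ P(r−g) = D₀(1+g) ⇒ g(P+D₀) = P·r − D₀
g = (P·r − D₀)/(P + D₀) = (47.62×0.143 − 6.22) / (47.62 + 6.22) = 0.010952

1.10%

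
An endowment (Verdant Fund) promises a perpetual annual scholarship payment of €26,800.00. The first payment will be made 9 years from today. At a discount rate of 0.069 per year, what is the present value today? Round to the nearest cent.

€227752.98

Value at end of year 8: C / r = €26,800.00 / 0.069 = €388,405.7971
Discount to today: PV = €388,405.7971 / (1 + 0.069)^8 = €388,405.7971 / 1.705382 = €227,752.98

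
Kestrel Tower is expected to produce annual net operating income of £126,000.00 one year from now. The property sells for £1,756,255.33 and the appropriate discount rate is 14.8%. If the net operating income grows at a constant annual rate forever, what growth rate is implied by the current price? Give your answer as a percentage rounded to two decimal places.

7.63%

P = D₁/(r−g) ⇒ g = r − D₁/P = 0.148 − £126,000.00/£1,756,255.33 = 0.076256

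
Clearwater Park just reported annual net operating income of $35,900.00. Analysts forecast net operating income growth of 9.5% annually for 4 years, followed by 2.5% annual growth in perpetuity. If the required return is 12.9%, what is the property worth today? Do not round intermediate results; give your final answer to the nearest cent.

$446196.84

D_1 = 39310.50000
D_2 = 43044.99750
D_3 = 47134.27226
D_4 = 51612.02813
Terminal value at year 4: TV = D_4×(1+g_2)/(r−g_2) = 52902.32883/0.104 = 508676.23876
P_0 = D_1/(1+r)^1 + D_2/(1+r)^2 + D_3/(1+r)^3 + D_4/(1+r)^4 + TV/(1+r)^4
    = 34818.86625 + 33770.29101 + 32753.29376 + 31766.92353 + 313087.46748 = 446196.84203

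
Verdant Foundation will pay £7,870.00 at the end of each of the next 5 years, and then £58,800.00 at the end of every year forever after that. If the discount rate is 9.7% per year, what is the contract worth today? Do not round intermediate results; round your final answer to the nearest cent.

PV of 5-year annuity: £7,870.00 × [1 − (1+0.097)^−5] / 0.097 = 30063.54997
Perpetuity value at year 5: £58,800.00 / 0.097 = 606185.56701
PV of perpetuity: 606185.56701 / (1+0.097)^5 = 381568.44655
Total PV = 30063.54997 + 381568.44655 = 411631.99652

£411632.00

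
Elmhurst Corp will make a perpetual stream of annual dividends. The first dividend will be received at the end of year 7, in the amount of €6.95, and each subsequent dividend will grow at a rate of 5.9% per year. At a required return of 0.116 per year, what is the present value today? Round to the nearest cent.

€63.11

Value at end of year 6: C₁ / (r − g) = €6.95 / (0.116 − 0.059) = €121.9298
Discount to today: PV = €121.9298 / (1 + 0.116)^6 = €121.9298 / 1.931902 = €63.11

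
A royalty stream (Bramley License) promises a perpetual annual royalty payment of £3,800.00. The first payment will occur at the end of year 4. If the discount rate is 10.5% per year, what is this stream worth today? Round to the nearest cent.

Value at end of year 3: C / r = £3,800.00 / 0.105 = £36,190.4762
Discount to today: PV = £36,190.4762 / (1 + 0.105)^3 = £36,190.4762 / 1.349233 = £26,823.01

£26823.01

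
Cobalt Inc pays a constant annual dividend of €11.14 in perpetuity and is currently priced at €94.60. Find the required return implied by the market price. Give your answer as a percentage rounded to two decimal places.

11.78%

P = C/r ⇒ r = C/P = €11.14/€94.60 = 0.117759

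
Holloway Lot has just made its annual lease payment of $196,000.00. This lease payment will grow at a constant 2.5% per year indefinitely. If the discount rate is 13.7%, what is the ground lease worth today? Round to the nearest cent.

$1793750.00

D₁ = D₀ × (1 + g) = $196,000.00 × 1.025 = $200,900.0000
Growing perpetuity: P = D₁ / (r − g) = $200,900.0000 / (0.137 − 0.025) = $1,793,750.00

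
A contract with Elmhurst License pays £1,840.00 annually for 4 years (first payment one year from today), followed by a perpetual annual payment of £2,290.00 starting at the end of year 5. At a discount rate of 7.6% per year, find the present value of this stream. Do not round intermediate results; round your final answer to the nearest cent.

PV of 4-year annuity: £1,840.00 × [1 − (1+0.076)^−4] / 0.076 = 6148.97101
Perpetuity value at year 4: £2,290.00 / 0.076 = 30131.57895
PV of perpetuity: 30131.57895 / (1+0.076)^4 = 22478.78351
Total PV = 6148.97101 + 22478.78351 = 28627.75452

£28627.75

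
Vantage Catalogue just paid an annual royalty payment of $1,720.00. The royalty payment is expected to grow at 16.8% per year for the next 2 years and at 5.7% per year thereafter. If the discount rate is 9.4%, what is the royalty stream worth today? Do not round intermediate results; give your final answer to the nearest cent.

D_1 = 2008.96000
D_2 = 2346.46528
Terminal value at year 2: TV = D_2×(1+g_2)/(r−g_2) = 2480.21380/0.037 = 67032.80543
P_0 = D_1/(1+r)^1 + D_2/(1+r)^2 + TV/(1+r)^2
    = 1836.34369 + 1960.55707 + 56008.34653 = 59805.24729

$59805.25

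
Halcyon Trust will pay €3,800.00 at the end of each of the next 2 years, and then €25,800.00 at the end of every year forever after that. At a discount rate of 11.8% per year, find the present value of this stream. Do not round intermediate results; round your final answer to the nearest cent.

€181365.00

PV of 2-year annuity: €3,800.00 × [1 − (1+0.118)^−2] / 0.118 = 6439.11150
Perpetuity value at year 2: €25,800.00 / 0.118 = 218644.06780
PV of perpetuity: 218644.06780 / (1+0.118)^2 = 174925.88973
Total PV = 6439.11150 + 174925.88973 = 181365.00123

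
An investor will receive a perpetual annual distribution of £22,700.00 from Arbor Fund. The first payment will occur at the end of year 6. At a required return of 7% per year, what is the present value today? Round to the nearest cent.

£231211.23

Value at end of year 5: C / r = £22,700.00 / 0.07 = £324,285.7143
Discount to today: PV = £324,285.7143 / (1 + 0.07)^5 = £324,285.7143 / 1.402552 = £231,211.23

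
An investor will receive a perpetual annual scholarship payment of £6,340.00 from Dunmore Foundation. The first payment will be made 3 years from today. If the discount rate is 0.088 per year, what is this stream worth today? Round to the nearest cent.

£60862.36

Value at end of year 2: C / r = £6,340.00 / 0.088 = £72,045.4545
Discount to today: PV = £72,045.4545 / (1 + 0.088)^2 = £72,045.4545 / 1.183744 = £60,862.36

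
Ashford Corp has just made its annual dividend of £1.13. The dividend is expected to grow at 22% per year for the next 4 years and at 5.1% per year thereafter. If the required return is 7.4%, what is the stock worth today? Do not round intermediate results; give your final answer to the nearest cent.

£92.26

D_1 = 1.37860
D_2 = 1.68189
D_3 = 2.05191
D_4 = 2.50333
Terminal value at year 4: TV = D_4×(1+g_2)/(r−g_2) = 2.63100/0.023 = 114.39121
P_0 = D_1/(1+r)^1 + D_2/(1+r)^2 + D_3/(1+r)^3 + D_4/(1+r)^4 + TV/(1+r)^4
    = 1.28361 + 1.45811 + 1.65632 + 1.88148 + 85.97566 = 92.25519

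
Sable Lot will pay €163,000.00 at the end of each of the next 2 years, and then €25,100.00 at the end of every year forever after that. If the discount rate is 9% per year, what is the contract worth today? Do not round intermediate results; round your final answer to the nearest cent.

€521470.32

PV of 2-year annuity: €163,000.00 × [1 − (1+0.09)^−2] / 0.09 = 286735.12331
Perpetuity value at year 2: €25,100.00 / 0.09 = 278888.88889
PV of perpetuity: 278888.88889 / (1+0.09)^2 = 234735.19812
Total PV = 286735.12331 + 234735.19812 = 521470.32143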